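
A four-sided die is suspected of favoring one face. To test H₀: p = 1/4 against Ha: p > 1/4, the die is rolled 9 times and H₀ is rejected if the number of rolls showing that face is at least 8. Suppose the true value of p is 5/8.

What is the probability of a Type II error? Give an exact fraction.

3803679/4194304

A Type II error is failing to reject when Ha holds: with p = 5/8, β = P(X ≤ 7).
Summing C(9,j)·(5/8)^j·(3/8)^{9-j} for j = 0..7 gives 3803679/4194304.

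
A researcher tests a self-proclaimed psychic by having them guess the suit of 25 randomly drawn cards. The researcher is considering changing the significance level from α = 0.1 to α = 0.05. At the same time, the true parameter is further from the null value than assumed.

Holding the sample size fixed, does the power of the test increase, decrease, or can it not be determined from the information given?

Cannot be determined from the information given.

The first change alone would make β increase; the second alone would make β decrease. Which effect dominates depends on the magnitudes, which are not given.
Since power = 1 − β, the effect on power is likewise indeterminate.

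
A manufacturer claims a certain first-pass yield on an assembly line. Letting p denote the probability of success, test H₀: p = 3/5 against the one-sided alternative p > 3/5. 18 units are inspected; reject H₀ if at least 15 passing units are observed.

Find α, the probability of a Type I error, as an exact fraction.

The Type I error probability is α = P(K ≥ 15) computed under H₀, where K ~ Binomial(18, 3/5).
P(K ≥ 15) = Σ_{j=15}^{18} C(18,j)·(3/5)^j·(2/5)^{18-j} = 25010144901/762939453125.

25010144901/762939453125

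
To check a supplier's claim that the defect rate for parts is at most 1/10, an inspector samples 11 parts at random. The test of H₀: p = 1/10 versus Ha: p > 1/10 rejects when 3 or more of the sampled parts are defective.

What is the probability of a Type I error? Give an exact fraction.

1791237017/20000000000

Under H₀, S ~ Binomial(11, 1/10); the Type I error rate is P(S ≥ 3).
Computing the lower-tail complement: 1 − 18208762983/20000000000 = 1791237017/20000000000.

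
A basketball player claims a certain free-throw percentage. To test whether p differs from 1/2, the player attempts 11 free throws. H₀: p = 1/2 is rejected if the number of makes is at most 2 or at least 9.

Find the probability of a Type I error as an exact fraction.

α = P(S ≤ 2 or S ≥ 9 | p = 1/2), S ~ Binomial(11, 1/2).
By symmetry, α = 2·P(S ≤ 2) = 2·(1 + 11 + 55)/2048 = 134/2048 = 67/1024.

67/1024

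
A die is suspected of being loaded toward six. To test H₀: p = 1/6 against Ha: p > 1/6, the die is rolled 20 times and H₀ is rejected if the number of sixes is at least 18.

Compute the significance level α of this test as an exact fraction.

α = P(reject H₀ | H₀ true) = P(Y ≥ 18 | p = 1/6), with Y ~ Binomial(20, 1/6).
Summing C(20,j)(1/6)^j(5/6)^{20−j} for j = 18,…,20 gives 539/406239826673664.

539/406239826673664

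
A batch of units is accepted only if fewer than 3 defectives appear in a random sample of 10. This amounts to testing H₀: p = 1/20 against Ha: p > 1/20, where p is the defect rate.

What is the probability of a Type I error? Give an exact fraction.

α = P(reject H₀ | H₀ true) = P(K ≥ 3 | p = 1/20), K ~ Binomial(10, 1/20).
Computing the lower-tail complement: 1 − 2530550893109/2560000000000 = 29449106891/2560000000000.

29449106891/2560000000000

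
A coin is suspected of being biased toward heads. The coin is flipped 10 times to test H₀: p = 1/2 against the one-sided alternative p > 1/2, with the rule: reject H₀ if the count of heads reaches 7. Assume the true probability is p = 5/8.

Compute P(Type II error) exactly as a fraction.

A Type II error is failing to reject when Ha holds: with p = 5/8, β = P(S ≤ 6).
Summing C(10,j)·(5/8)^j·(3/8)^{10-j} for j = 0..6 gives 148513581/268435456.

148513581/268435456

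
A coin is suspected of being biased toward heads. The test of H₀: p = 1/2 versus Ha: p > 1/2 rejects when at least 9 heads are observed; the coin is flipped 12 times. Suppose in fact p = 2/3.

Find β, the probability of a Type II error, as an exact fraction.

107515/177147

β = P(fail to reject H₀ | Ha true) = P(X ≤ 8 | p = 2/3), X ~ Binomial(12, 2/3).
Summing C(12,j)·(2/3)^j·(1/3)^{12-j} for j = 0..8 gives 107515/177147.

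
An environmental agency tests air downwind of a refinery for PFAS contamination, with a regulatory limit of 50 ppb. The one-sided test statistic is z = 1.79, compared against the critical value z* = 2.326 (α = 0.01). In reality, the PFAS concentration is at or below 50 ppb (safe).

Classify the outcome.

No error (correct decision).

The conventional null hypothesis is that the PFAS concentration is at or below 50 ppb (safe).
Since z = 1.79 ≤ z* = 2.326, H₀ is not rejected.
H₀ is true (actually the PFAS concentration is at or below 50 ppb (safe)).
The decision matches the true state — no error.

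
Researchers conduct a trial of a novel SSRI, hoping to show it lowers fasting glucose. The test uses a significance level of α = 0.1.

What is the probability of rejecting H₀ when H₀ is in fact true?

0.1

The significance level α is, by definition, the probability of a Type I error — P(reject H₀ | H₀ true).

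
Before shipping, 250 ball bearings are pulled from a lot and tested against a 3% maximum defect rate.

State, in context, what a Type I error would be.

With the conventional null hypothesis that the lot's defect rate is 3% (within specification):
A Type I error is rejecting H₀ when H₀ is true.
Here that means rejecting the lot and scrapping or reworking it when actually the lot's defect rate is 3% (within specification).

A Type I error would mean concluding that the lot's defect rate exceeds 3% when in fact the lot's defect rate is 3% (within specification).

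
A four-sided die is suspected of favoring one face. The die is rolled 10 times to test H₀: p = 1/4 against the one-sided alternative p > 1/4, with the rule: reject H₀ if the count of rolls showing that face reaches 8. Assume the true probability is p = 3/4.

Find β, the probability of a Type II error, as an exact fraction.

Under the alternative p = 3/4, Y ~ Binomial(10, 3/4); β is the probability the test does not reject, P(Y < 8).
Adding the binomial probabilities P(Y=0)+…+P(Y=7) at p = 3/4 gives 124363/262144.

124363/262144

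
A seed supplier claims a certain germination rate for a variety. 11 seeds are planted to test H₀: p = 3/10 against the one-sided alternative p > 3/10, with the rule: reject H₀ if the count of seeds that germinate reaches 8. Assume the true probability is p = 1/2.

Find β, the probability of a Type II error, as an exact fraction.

Under the alternative p = 1/2, K ~ Binomial(11, 1/2); β is the probability the test does not reject, P(K < 8).
Summing C(11,j)·(1/2)^j·(1/2)^{11-j} for j = 0..7 gives 227/256.

227/256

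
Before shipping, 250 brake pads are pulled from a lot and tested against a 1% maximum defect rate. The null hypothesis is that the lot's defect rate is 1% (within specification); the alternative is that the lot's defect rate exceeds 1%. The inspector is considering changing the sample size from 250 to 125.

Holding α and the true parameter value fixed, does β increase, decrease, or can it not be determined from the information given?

It increases.

With less data the test statistic is noisier; under Ha, more outcomes land inside the acceptance region.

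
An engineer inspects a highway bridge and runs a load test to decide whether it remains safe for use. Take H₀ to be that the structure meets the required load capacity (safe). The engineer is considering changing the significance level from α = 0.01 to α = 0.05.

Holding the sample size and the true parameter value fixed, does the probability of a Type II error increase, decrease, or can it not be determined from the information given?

It decreases.

With a larger α the critical value moves toward the center, so more of the Ha sampling distribution lies in the rejection region.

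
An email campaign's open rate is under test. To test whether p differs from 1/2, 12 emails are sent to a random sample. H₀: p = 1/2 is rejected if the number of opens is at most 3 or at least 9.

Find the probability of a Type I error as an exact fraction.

The significance level is the null-hypothesis probability of the rejection region {≤3} ∪ {≥9}.
The two tails are symmetric, so α = 2·(1 + 12 + 66 + 220)/2^12 = 598/4096 = 299/2048.

299/2048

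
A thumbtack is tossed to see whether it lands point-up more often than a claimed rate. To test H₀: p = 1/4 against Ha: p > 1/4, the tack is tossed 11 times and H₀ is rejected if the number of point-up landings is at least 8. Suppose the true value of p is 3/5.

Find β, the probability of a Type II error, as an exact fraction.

β = P(fail to reject H₀ | Ha true) = P(K ≤ 7 | p = 3/5), K ~ Binomial(11, 3/5).
Adding the binomial probabilities P(K=0)+…+P(K=7) at p = 3/5 gives 6872224/9765625.

6872224/9765625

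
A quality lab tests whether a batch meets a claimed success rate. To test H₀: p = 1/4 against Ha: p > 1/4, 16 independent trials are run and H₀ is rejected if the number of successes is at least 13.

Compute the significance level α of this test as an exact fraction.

16249/4294967296

α = P(reject H₀ | H₀ true) = P(S ≥ 13 | p = 1/4), with S ~ Binomial(16, 1/4).
Summing C(16,j)(1/4)^j(3/4)^{16−j} for j = 13,…,16 gives 16249/4294967296.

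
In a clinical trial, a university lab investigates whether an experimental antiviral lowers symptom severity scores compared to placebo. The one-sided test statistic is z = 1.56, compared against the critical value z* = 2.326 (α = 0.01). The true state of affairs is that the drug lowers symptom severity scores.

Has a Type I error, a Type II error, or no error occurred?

The conventional null hypothesis is that the drug has no effect on symptom severity scores.
Since z = 1.56 ≤ z* = 2.326, H₀ is not rejected.
H₀ is false (actually the drug lowers symptom severity scores).
Failing to reject a false H₀ is a Type II error.

Type II error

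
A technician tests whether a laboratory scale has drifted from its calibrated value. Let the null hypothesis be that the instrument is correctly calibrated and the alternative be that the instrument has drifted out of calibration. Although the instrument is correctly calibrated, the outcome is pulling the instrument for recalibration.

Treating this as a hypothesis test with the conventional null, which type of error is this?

Type I error

'Pulling the instrument for recalibration' corresponds to rejecting H₀.
H₀ was rejected but H₀ is true — a Type I error (false positive).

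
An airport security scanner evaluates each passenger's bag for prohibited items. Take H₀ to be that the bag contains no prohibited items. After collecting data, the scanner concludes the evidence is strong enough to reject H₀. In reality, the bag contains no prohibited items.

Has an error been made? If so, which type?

Type I error

H₀ was rejected, but H₀ is actually true.
Rejecting a true null hypothesis is a Type I error (false positive).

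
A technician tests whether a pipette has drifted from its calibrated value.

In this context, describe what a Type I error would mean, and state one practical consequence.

With the conventional null hypothesis that the instrument is correctly calibrated:
A Type I error is rejecting H₀ when H₀ is true.
Here that means pulling the instrument for recalibration when actually the instrument is correctly calibrated.

A Type I error would mean concluding that the instrument has drifted out of calibration when in fact the instrument is correctly calibrated. Consequence: a properly working instrument is taken offline unnecessarily.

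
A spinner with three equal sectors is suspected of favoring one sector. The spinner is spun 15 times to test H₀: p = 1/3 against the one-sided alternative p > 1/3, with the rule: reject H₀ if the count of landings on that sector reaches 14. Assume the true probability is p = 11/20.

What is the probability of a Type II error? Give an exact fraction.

16356278262148423407/16384000000000000000

A Type II error is failing to reject when Ha holds: with p = 11/20, β = P(Y ≤ 13).
Adding the binomial probabilities P(Y=0)+…+P(Y=13) at p = 11/20 gives 16356278262148423407/16384000000000000000.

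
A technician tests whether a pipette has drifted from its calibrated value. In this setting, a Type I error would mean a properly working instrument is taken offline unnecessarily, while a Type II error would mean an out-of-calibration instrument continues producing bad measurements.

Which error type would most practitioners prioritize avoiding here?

The Type II consequence (an out-of-calibration instrument continues producing bad measurements) is more severe than the Type I consequence (a properly working instrument is taken offline unnecessarily).

Type II error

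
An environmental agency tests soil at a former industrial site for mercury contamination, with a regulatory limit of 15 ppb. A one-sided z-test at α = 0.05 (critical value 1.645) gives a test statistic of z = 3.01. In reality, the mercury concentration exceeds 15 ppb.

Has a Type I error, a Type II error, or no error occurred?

The conventional null hypothesis is that the mercury concentration is at or below 15 ppb (safe).
Since z = 3.01 > z* = 1.645, H₀ is rejected.
H₀ is false (actually the mercury concentration exceeds 15 ppb).
The decision matches the true state — no error.

Neither — the decision is correct.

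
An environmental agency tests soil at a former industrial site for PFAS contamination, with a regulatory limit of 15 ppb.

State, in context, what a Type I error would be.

A Type I error would mean concluding that the PFAS concentration exceeds 15 ppb when in fact the PFAS concentration is at or below 15 ppb (safe).

With the conventional null hypothesis that the PFAS concentration is at or below 15 ppb (safe):
A Type I error is rejecting H₀ when H₀ is true.
Here that means declaring the site contaminated and ordering remediation when actually the PFAS concentration is at or below 15 ppb (safe).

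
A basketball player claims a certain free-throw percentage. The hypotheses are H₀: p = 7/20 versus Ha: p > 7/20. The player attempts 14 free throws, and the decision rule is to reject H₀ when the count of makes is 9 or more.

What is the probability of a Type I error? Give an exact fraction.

Under H₀, S ~ Binomial(14, 7/20), and α = P(S ≥ 9).
Summing C(14,j)(7/20)^j(13/20)^{14−j} for j = 9,…,14 gives 39884294187407537/1638400000000000000.

39884294187407537/1638400000000000000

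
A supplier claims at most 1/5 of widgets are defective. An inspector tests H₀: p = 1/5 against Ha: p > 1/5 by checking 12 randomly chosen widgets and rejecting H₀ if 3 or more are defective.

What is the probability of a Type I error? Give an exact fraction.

21565149/48828125

Under H₀, X ~ Binomial(12, 1/5); the Type I error rate is P(X ≥ 3).
Via the complement, α = 1 − Σ_{j=0}^{2} C(12,j)(1/5)^j(4/5)^{12-j} = 21565149/48828125.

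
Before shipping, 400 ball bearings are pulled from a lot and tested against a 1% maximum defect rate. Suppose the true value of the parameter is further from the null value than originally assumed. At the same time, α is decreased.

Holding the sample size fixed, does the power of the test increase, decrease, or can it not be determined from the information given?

The first change alone would make β decrease; the second alone would make β increase. Which effect dominates depends on the magnitudes, which are not given.
Since power = 1 − β, the effect on power is likewise indeterminate.

Cannot be determined from the information given.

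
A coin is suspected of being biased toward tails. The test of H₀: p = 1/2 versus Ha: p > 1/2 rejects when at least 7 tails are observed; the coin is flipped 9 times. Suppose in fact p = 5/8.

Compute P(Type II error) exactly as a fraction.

24101307/33554432

Under the alternative p = 5/8, K ~ Binomial(9, 5/8); β is the probability the test does not reject, P(K < 7).
Equivalently, β = 1 − P(K ≥ 7) = 24101307/33554432.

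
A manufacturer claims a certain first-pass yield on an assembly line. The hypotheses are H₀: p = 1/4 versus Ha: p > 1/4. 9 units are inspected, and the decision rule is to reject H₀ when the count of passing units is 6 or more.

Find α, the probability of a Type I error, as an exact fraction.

α = P(reject H₀ | H₀ true) = P(Y ≥ 6 | p = 1/4), with Y ~ Binomial(9, 1/4).
Adding the binomial terms for j = 6 through 9 with p = 1/4 yields 655/65536.

655/65536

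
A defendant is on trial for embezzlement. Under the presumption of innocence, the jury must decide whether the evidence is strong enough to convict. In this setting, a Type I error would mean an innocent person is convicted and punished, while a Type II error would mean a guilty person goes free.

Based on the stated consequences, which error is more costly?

The Type I consequence (an innocent person is convicted and punished) is more severe than the Type II consequence (a guilty person goes free).

Type I error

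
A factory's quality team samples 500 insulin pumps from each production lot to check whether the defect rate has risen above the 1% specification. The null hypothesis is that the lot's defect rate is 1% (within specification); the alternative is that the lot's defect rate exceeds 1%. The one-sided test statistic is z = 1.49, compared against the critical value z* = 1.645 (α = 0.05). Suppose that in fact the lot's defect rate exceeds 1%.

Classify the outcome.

Since z = 1.49 ≤ z* = 1.645, H₀ is not rejected.
H₀ is false (actually the lot's defect rate exceeds 1%).
Failing to reject a false H₀ is a Type II error.

Type II error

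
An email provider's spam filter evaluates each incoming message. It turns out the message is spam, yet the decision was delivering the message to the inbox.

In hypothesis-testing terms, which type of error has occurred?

Type II error

The null hypothesis here is that the message is legitimate (not spam).
'Delivering the message to the inbox' corresponds to failing to reject H₀.
H₀ was not rejected but H₀ is false — a Type II error (false negative).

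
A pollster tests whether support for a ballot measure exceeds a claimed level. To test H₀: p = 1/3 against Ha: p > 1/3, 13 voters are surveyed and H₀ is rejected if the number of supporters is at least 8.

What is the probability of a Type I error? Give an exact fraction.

The Type I error probability is α = P(S ≥ 8) computed under H₀, where S ~ Binomial(13, 1/3).
Summing C(13,j)(1/3)^j(2/3)^{13−j} for j = 8,…,13 gives 6139/177147.

6139/177147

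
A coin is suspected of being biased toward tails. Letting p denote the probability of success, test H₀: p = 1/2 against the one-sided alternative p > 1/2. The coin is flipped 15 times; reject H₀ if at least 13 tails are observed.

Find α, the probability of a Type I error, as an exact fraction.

121/32768

α = P(reject H₀ | H₀ true) = P(S ≥ 13 | p = 1/2), with S ~ Binomial(15, 1/2).
P(S ≥ 13) = [C(15,13) + C(15,14) + C(15,15)] / 2^15 = (105 + 15 + 1) / 32768 = 121/32768.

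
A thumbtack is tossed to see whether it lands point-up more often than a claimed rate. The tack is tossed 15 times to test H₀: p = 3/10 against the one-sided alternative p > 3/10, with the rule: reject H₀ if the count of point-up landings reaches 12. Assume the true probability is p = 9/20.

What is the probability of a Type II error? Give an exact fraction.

A Type II error is failing to reject when Ha holds: with p = 9/20, β = P(X ≤ 11).
Adding the binomial probabilities P(X=0)+…+P(X=11) at p = 9/20 gives 8140171073330835209/8192000000000000000.

8140171073330835209/8192000000000000000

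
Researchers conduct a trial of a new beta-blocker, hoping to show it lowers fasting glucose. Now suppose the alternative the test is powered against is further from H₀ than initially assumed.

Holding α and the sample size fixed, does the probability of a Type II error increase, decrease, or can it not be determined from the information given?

It decreases.

A larger true effect moves the Ha sampling distribution further from the H₀ critical value, making rejection more likely when Ha is true.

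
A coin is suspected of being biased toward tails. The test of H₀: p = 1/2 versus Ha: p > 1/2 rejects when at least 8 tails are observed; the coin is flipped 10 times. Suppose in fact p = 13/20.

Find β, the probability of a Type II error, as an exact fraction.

1890285078059/2560000000000

β = P(fail to reject H₀ | Ha true) = P(X ≤ 7 | p = 13/20), X ~ Binomial(10, 13/20).
Adding the binomial probabilities P(X=0)+…+P(X=7) at p = 13/20 gives 1890285078059/2560000000000.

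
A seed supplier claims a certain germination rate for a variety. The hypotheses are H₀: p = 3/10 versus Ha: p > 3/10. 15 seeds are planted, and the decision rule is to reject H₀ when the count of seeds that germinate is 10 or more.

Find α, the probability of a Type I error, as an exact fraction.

Under H₀, Y ~ Binomial(15, 3/10), and α = P(Y ≥ 10).
Summing C(15,j)(3/10)^j(7/10)^{15−j} for j = 10,…,15 gives 913130252109/250000000000000.

913130252109/250000000000000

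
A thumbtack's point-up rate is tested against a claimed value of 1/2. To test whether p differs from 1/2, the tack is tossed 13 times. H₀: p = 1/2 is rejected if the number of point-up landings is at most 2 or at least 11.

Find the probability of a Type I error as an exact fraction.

23/1024

The significance level is the null-hypothesis probability of the rejection region {≤2} ∪ {≥11}.
By symmetry, α = 2·P(X ≤ 2) = 2·(1 + 13 + 78)/8192 = 184/8192 = 23/1024.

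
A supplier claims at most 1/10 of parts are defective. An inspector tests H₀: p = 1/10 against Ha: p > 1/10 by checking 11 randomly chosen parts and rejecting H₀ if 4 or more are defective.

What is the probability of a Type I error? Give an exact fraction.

The significance level is the probability, assuming p = 1/10, of seeing 4 or more defectives in 11 draws.
α = 1 − P(S ≤ 3) = 1 − 2453663097/2500000000 = 46336903/2500000000.

46336903/2500000000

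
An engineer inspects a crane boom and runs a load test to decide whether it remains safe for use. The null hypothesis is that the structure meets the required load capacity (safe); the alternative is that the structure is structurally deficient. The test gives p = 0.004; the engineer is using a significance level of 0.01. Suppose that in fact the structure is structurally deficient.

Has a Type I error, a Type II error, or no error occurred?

No error (correct decision).

Since p = 0.004 < α = 0.01, H₀ is rejected.
H₀ is false (actually the structure is structurally deficient).
The decision matches the true state — no error.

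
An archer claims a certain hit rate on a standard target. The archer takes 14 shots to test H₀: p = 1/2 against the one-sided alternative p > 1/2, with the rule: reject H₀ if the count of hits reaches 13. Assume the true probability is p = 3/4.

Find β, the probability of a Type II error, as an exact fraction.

A Type II error is failing to reject when Ha holds: with p = 3/4, β = P(Y ≤ 12).
Summing C(14,j)·(3/4)^j·(1/4)^{14-j} for j = 0..12 gives 241331965/268435456.

241331965/268435456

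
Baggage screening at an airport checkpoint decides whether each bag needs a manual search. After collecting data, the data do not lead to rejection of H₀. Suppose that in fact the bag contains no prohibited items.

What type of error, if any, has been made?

The conventional null hypothesis here is that the bag contains no prohibited items.
The test retained a true H₀ — the decision matches the true state.

No error — this is a correct decision.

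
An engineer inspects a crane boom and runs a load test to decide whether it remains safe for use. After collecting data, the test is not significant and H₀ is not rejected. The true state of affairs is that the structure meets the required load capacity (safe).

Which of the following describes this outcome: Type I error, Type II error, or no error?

The conventional null hypothesis here is that the structure meets the required load capacity (safe).
The test retained a true H₀ — the decision matches the true state.

No error — this is a correct decision.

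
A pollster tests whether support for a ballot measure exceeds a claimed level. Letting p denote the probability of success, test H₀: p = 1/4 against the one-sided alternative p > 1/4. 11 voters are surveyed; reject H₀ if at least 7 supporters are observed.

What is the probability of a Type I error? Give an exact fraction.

15857/2097152

Under H₀, X ~ Binomial(11, 1/4), and α = P(X ≥ 7).
Summing C(11,j)(1/4)^j(3/4)^{11−j} for j = 7,…,11 gives 15857/2097152.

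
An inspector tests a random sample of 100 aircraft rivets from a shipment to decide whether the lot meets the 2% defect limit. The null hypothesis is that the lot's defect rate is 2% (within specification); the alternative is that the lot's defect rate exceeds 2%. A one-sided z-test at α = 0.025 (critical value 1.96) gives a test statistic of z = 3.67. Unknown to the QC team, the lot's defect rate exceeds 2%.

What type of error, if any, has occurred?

No error (correct decision).

Since z = 3.67 > z* = 1.96, H₀ is rejected.
H₀ is false (actually the lot's defect rate exceeds 2%).
The decision matches the true state — no error.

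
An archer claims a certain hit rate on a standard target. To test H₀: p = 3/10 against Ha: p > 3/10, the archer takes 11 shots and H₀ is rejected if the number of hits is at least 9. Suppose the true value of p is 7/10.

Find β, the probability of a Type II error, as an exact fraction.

2749038183/4000000000

β = P(fail to reject H₀ | Ha true) = P(K ≤ 8 | p = 7/10), K ~ Binomial(11, 7/10).
Summing C(11,j)·(7/10)^j·(3/10)^{11-j} for j = 0..8 gives 2749038183/4000000000.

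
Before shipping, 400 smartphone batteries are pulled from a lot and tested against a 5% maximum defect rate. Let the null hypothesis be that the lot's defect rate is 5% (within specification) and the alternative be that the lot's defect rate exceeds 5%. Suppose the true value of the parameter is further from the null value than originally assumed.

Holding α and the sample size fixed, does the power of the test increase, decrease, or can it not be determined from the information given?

It increases.

A bigger departure from H₀ is easier for the test to detect, so it fails to reject less often.
Since power = 1 − β and β decreases, power increases.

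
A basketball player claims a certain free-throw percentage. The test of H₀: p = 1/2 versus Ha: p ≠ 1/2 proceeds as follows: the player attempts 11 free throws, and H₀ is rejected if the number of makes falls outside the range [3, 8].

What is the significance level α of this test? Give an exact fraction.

67/1024

Under H₀, K ~ Binomial(11, 1/2); α is the probability of landing in either tail, P(K ≤ 2) + P(K ≥ 9).
The two tails are symmetric, so α = 2·(1 + 11 + 55)/2^11 = 134/2048 = 67/1024.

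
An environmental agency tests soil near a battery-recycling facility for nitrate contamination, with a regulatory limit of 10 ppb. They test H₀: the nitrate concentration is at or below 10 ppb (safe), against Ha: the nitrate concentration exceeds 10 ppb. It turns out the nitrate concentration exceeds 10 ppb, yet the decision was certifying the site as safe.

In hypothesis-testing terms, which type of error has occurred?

Type II error

'Certifying the site as safe' corresponds to failing to reject H₀.
H₀ was not rejected but H₀ is false — a Type II error (false negative).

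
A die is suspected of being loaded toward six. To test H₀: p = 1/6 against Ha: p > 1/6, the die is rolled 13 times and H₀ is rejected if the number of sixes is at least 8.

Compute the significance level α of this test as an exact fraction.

13909/40310784

α = P(reject H₀ | H₀ true) = P(K ≥ 8 | p = 1/6), with K ~ Binomial(13, 1/6).
P(K ≥ 8) = Σ_{j=8}^{13} C(13,j)·(1/6)^j·(5/6)^{13-j} = 13909/40310784.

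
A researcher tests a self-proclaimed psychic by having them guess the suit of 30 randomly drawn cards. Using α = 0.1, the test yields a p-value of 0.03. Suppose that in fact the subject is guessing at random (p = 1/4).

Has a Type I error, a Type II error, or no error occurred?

Type I error

The conventional null hypothesis is that the subject is guessing at random (p = 1/4).
Since p = 0.03 < α = 0.1, H₀ is rejected.
H₀ is true (actually the subject is guessing at random (p = 1/4)).
Rejecting a true H₀ is a Type I error.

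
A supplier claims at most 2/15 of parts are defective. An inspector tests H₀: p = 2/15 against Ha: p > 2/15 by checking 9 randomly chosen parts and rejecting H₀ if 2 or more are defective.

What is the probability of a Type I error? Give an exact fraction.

13155707024/38443359375

Under H₀, Y ~ Binomial(9, 2/15); the Type I error rate is P(Y ≥ 2).
Via the complement, α = 1 − Σ_{j=0}^{1} C(9,j)(2/15)^j(13/15)^{9-j} = 13155707024/38443359375.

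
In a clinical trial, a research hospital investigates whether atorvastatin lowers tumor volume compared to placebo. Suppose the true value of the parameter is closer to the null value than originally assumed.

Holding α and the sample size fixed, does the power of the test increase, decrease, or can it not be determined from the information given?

When the true parameter is near the null value, the test has a harder time distinguishing Ha from H₀.
Since power = 1 − β and β increases, power decreases.

It decreases.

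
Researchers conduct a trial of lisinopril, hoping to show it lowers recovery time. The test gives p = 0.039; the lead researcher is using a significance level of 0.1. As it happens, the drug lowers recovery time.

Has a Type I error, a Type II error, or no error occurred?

The conventional null hypothesis is that the drug has no effect on recovery time.
Since p = 0.039 < α = 0.1, H₀ is rejected.
H₀ is false (actually the drug lowers recovery time).
The decision matches the true state — no error.

No error (correct decision).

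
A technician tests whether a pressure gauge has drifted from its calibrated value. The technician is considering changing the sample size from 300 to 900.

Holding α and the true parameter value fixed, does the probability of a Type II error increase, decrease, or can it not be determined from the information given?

It decreases.

Increasing n separates the H₀ and Ha sampling distributions, so under Ha fewer outcomes land in the acceptance region.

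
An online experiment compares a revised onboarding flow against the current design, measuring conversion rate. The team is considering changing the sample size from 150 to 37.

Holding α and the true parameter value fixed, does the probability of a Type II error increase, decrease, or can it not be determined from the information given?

It increases.

Reducing n widens both sampling distributions, so the test has less ability to distinguish Ha from H₀.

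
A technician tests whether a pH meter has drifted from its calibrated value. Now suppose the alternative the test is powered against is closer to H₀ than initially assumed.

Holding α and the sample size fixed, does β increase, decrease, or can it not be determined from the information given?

A smaller true effect puts the Ha sampling distribution closer to H₀, so more of it falls in the non-rejection region.

It increases.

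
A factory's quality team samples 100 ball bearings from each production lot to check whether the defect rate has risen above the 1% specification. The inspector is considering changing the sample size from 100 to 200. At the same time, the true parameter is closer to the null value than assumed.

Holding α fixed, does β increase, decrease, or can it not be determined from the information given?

The first change alone would make β decrease; the second alone would make β increase. Which effect dominates depends on the magnitudes, which are not given.

Cannot be determined from the information given.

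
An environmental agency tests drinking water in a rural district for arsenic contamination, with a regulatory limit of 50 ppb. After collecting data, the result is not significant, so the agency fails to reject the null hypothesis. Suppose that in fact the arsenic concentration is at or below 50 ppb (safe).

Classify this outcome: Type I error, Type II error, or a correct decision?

The conventional null hypothesis here is that the arsenic concentration is at or below 50 ppb (safe).
The test retained a true H₀ — the decision matches the true state.

Neither — the decision is correct.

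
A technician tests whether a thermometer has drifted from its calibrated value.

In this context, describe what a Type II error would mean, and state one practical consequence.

With the conventional null hypothesis that the instrument is correctly calibrated:
A Type II error is failing to reject H₀ when H₀ is false.
Here that means leaving the instrument in service when actually the instrument has drifted out of calibration.

A Type II error would mean concluding that the instrument is correctly calibrated (or at least failing to establish that the instrument has drifted out of calibration) when in fact the instrument has drifted out of calibration. Consequence: an out-of-calibration instrument continues producing bad measurements.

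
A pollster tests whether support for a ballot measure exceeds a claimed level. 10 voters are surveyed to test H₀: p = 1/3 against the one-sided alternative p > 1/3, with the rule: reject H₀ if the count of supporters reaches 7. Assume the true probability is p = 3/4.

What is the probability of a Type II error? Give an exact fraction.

58753/262144

β = P(fail to reject H₀ | Ha true) = P(X ≤ 6 | p = 3/4), X ~ Binomial(10, 3/4).
Adding the binomial probabilities P(X=0)+…+P(X=6) at p = 3/4 gives 58753/262144.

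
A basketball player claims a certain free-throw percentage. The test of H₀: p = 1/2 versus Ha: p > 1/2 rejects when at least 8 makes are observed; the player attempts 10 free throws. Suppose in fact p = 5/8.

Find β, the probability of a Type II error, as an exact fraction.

211794831/268435456

Under the alternative p = 5/8, K ~ Binomial(10, 5/8); β is the probability the test does not reject, P(K < 8).
Adding the binomial probabilities P(K=0)+…+P(K=7) at p = 5/8 gives 211794831/268435456.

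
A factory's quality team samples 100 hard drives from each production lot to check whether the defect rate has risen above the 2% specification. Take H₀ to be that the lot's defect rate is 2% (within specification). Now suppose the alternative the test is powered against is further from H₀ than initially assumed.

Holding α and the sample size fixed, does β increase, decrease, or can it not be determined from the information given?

A bigger departure from H₀ is easier for the test to detect, so it fails to reject less often.

It decreases.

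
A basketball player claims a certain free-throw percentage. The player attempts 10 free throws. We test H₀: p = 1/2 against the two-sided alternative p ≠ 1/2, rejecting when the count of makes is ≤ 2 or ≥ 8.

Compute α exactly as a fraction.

7/64

α = P(K ≤ 2 or K ≥ 8 | p = 1/2), K ~ Binomial(10, 1/2).
By symmetry, α = 2·P(K ≤ 2) = 2·(1 + 10 + 45)/1024 = 112/1024 = 7/64.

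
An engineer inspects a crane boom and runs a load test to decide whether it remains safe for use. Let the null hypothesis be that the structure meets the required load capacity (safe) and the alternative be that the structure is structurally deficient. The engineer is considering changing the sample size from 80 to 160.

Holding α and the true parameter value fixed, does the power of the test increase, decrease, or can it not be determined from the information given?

A larger sample reduces the standard error, pulling the sampling distribution under Ha further from the non-rejection region.
Since power = 1 − β and β decreases, power increases.

It increases.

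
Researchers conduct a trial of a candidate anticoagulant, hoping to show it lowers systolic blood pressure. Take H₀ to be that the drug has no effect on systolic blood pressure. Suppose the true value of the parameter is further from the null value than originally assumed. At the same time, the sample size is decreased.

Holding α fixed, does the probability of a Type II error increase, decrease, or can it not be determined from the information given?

Cannot be determined from the information given.

The first change alone would make β decrease; the second alone would make β increase. Which effect dominates depends on the magnitudes, which are not given.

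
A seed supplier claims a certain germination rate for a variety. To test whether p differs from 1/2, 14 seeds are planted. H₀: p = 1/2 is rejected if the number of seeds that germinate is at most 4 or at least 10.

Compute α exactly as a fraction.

Under H₀, S ~ Binomial(14, 1/2); α is the probability of landing in either tail, P(S ≤ 4) + P(S ≥ 10).
By symmetry, α = 2·P(S ≤ 4) = 2·(1 + 14 + 91 + 364 + 1001)/16384 = 2942/16384 = 1471/8192.

1471/8192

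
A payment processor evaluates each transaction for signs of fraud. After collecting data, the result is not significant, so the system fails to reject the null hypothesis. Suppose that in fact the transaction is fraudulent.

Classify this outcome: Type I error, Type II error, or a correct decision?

Type II error

The conventional null hypothesis here is that the transaction is legitimate.
H₀ was not rejected, but H₀ is actually false.
Failing to reject a false null hypothesis is a Type II error (false negative).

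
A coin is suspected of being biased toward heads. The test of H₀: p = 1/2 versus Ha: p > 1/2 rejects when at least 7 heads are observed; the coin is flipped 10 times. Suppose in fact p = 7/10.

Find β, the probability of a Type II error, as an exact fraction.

Under the alternative p = 7/10, S ~ Binomial(10, 7/10); β is the probability the test does not reject, P(S < 7).
Summing C(10,j)·(7/10)^j·(3/10)^{10-j} for j = 0..6 gives 218993301/625000000.

218993301/625000000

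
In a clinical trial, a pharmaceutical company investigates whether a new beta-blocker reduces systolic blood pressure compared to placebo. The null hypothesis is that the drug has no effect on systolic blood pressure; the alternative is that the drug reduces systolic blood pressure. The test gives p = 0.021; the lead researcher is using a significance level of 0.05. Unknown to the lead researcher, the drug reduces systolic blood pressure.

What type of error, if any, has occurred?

Since p = 0.021 < α = 0.05, H₀ is rejected.
H₀ is false (actually the drug reduces systolic blood pressure).
The decision matches the true state — no error.

Neither — the decision is correct.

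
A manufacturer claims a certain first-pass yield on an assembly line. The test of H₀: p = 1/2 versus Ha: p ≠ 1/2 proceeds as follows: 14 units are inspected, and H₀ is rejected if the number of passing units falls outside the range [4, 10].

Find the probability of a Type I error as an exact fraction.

235/4096

Under H₀, S ~ Binomial(14, 1/2); α is the probability of landing in either tail, P(S ≤ 3) + P(S ≥ 11).
By symmetry, α = 2·P(S ≤ 3) = 2·(1 + 14 + 91 + 364)/16384 = 940/16384 = 235/4096.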